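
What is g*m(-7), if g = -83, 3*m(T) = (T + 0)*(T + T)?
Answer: -8134/3 ≈ -2711.3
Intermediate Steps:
m(T) = 2*T²/3 (m(T) = ((T + 0)*(T + T))/3 = (T*(2*T))/3 = (2*T²)/3 = 2*T²/3)
g*m(-7) = -166*(-7)²/3 = -166*49/3 = -83*98/3 = -8134/3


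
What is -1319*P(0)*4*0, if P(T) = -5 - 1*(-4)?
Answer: 0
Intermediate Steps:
P(T) = -1 (P(T) = -5 + 4 = -1)
-1319*P(0)*4*0 = -1319*(-1*4)*0 = -(-5276)*0 = -1319*0 = 0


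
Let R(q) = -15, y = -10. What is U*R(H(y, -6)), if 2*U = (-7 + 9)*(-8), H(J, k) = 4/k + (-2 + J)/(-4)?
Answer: 120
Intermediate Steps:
H(J, k) = ½ + 4/k - J/4 (H(J, k) = 4/k + (-2 + J)*(-¼) = 4/k + (½ - J/4) = ½ + 4/k - J/4)
U = -8 (U = ((-7 + 9)*(-8))/2 = (2*(-8))/2 = (½)*(-16) = -8)
U*R(H(y, -6)) = -8*(-15) = 120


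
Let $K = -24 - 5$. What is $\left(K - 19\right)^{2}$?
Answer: $2304$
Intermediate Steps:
$K = -29$
$\left(K - 19\right)^{2} = \left(-29 - 19\right)^{2} = \left(-48\right)^{2} = 2304$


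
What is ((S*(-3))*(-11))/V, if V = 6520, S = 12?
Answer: 99/1630 ≈ 0.060736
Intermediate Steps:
((S*(-3))*(-11))/V = ((12*(-3))*(-11))/6520 = -36*(-11)*(1/6520) = 396*(1/6520) = 99/1630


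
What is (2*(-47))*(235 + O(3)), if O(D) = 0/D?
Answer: -22090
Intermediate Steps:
O(D) = 0
(2*(-47))*(235 + O(3)) = (2*(-47))*(235 + 0) = -94*235 = -22090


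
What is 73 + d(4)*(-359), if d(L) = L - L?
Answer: 73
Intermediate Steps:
d(L) = 0
73 + d(4)*(-359) = 73 + 0*(-359) = 73 + 0 = 73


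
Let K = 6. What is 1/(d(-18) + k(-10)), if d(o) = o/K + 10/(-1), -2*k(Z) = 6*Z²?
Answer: -1/313 ≈ -0.0031949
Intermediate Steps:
k(Z) = -3*Z²
d(o) = -10 + o/6 (d(o) = o/6 + 10/(-1) = o*(⅙) + 10*(-1) = o/6 - 10 = -10 + o/6)
1/(d(-18) + k(-10)) = 1/((-10 + (⅙)*(-18)) - 3*(-10)²) = 1/((-10 - 3) - 3*100) = 1/(-13 - 300) = 1/(-313) = -1/313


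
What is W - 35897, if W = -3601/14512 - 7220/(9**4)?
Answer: -3417997791905/95213232 ≈ -35898.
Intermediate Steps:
W = -128402801/95213232 (W = -3601*1/14512 - 7220/6561 = -3601/14512 - 7220*1/6561 = -3601/14512 - 7220/6561 = -128402801/95213232 ≈ -1.3486)
W - 35897 = -128402801/95213232 - 35897 = -3417997791905/95213232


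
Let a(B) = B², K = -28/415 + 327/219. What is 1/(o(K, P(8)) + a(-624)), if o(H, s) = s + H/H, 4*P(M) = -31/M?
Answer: 32/12460033 ≈ 2.5682e-6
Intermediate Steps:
P(M) = -31/(4*M) (P(M) = (-31/M)/4 = -31/(4*M))
K = 43191/30295 (K = -28*1/415 + 327*(1/219) = -28/415 + 109/73 = 43191/30295 ≈ 1.4257)
o(H, s) = 1 + s (o(H, s) = s + 1 = 1 + s)
1/(o(K, P(8)) + a(-624)) = 1/((1 - 31/4/8) + (-624)²) = 1/((1 - 31/4*⅛) + 389376) = 1/((1 - 31/32) + 389376) = 1/(1/32 + 389376) = 1/(12460033/32) = 32/12460033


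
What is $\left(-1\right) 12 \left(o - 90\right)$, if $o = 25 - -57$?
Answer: $96$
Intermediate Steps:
$o = 82$ ($o = 25 + 57 = 82$)
$\left(-1\right) 12 \left(o - 90\right) = \left(-1\right) 12 \left(82 - 90\right) = \left(-12\right) \left(-8\right) = 96$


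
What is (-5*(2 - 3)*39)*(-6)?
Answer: -1170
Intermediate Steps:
(-5*(2 - 3)*39)*(-6) = (-5*(-1)*39)*(-6) = (5*39)*(-6) = 195*(-6) = -1170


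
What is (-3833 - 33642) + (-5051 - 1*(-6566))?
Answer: -35960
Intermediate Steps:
(-3833 - 33642) + (-5051 - 1*(-6566)) = -37475 + (-5051 + 6566) = -37475 + 1515 = -35960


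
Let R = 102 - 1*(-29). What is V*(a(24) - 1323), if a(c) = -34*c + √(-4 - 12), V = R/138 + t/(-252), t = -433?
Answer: -479291/84 + 15461*I/1449 ≈ -5705.8 + 10.67*I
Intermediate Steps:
R = 131 (R = 102 + 29 = 131)
V = 15461/5796 (V = 131/138 - 433/(-252) = 131*(1/138) - 433*(-1/252) = 131/138 + 433/252 = 15461/5796 ≈ 2.6675)
a(c) = -34*c + 4*I (a(c) = -34*c + √(-16) = -34*c + 4*I)
V*(a(24) - 1323) = 15461*((-34*24 + 4*I) - 1323)/5796 = 15461*((-816 + 4*I) - 1323)/5796 = 15461*(-2139 + 4*I)/5796 = -479291/84 + 15461*I/1449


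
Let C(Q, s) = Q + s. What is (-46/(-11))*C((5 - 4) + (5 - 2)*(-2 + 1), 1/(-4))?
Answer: -207/22 ≈ -9.4091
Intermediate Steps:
(-46/(-11))*C((5 - 4) + (5 - 2)*(-2 + 1), 1/(-4)) = (-46/(-11))*(((5 - 4) + (5 - 2)*(-2 + 1)) + 1/(-4)) = (-1/11*(-46))*((1 + 3*(-1)) + 1*(-1/4)) = 46*((1 - 3) - 1/4)/11 = 46*(-2 - 1/4)/11 = (46/11)*(-9/4) = -207/22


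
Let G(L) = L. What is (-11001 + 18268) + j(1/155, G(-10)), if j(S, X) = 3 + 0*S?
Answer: 7270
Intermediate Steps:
j(S, X) = 3 (j(S, X) = 3 + 0 = 3)
(-11001 + 18268) + j(1/155, G(-10)) = (-11001 + 18268) + 3 = 7267 + 3 = 7270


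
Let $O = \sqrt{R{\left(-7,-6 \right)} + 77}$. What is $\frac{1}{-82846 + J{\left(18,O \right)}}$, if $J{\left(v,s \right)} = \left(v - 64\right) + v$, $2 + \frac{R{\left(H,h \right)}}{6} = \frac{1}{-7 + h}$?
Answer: $- \frac{1}{82874} \approx -1.2067 \cdot 10^{-5}$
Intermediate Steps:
$R{\left(H,h \right)} = -12 + \frac{6}{-7 + h}$
$O = \frac{\sqrt{10907}}{13}$ ($O = \sqrt{\frac{6 \left(15 - -12\right)}{-7 - 6} + 77} = \sqrt{\frac{6 \left(15 + 12\right)}{-13} + 77} = \sqrt{6 \left(- \frac{1}{13}\right) 27 + 77} = \sqrt{- \frac{162}{13} + 77} = \sqrt{\frac{839}{13}} = \frac{\sqrt{10907}}{13} \approx 8.0336$)
$J{\left(v,s \right)} = -64 + 2 v$ ($J{\left(v,s \right)} = \left(-64 + v\right) + v = -64 + 2 v$)
$\frac{1}{-82846 + J{\left(18,O \right)}} = \frac{1}{-82846 + \left(-64 + 2 \cdot 18\right)} = \frac{1}{-82846 + \left(-64 + 36\right)} = \frac{1}{-82846 - 28} = \frac{1}{-82874} = - \frac{1}{82874}$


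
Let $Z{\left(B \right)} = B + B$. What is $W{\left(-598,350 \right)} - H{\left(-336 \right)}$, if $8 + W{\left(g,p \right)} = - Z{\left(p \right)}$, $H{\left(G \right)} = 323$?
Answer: $-1031$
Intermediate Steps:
$Z{\left(B \right)} = 2 B$
$W{\left(g,p \right)} = -8 - 2 p$
$W{\left(-598,350 \right)} - H{\left(-336 \right)} = \left(-8 - 700\right) - 323 = -708 - 323 = -1031$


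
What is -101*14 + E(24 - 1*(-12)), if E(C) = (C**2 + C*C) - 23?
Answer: 1155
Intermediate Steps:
E(C) = -23 + 2*C**2 (E(C) = (C**2 + C**2) - 23 = 2*C**2 - 23 = -23 + 2*C**2)
-101*14 + E(24 - 1*(-12)) = -101*14 + (-23 + 2*(24 - 1*(-12))**2) = -1414 + (-23 + 2*(24 + 12)**2) = -1414 + (-23 + 2*36**2) = -1414 + (-23 + 2*1296) = -1414 + (-23 + 2592) = -1414 + 2569 = 1155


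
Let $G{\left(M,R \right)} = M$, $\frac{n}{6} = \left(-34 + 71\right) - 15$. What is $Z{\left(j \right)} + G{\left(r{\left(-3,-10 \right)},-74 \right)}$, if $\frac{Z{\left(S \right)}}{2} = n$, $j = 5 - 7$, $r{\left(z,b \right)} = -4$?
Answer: $260$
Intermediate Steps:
$n = 132$ ($n = 6 \left(\left(-34 + 71\right) - 15\right) = 6 \left(37 - 15\right) = 6 \cdot 22 = 132$)
$j = -2$ ($j = 5 - 7 = -2$)
$Z{\left(S \right)} = 264$ ($Z{\left(S \right)} = 2 \cdot 132 = 264$)
$Z{\left(j \right)} + G{\left(r{\left(-3,-10 \right)},-74 \right)} = 264 - 4 = 260$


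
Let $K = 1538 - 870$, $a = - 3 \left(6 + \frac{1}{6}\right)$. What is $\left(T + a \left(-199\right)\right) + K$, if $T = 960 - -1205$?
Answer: $\frac{13029}{2} \approx 6514.5$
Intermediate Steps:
$a = - \frac{37}{2}$ ($a = - 3 \left(6 + \frac{1}{6}\right) = \left(-3\right) \frac{37}{6} = - \frac{37}{2} \approx -18.5$)
$T = 2165$ ($T = 960 + 1205 = 2165$)
$K = 668$
$\left(T + a \left(-199\right)\right) + K = \left(2165 - - \frac{7363}{2}\right) + 668 = \left(2165 + \frac{7363}{2}\right) + 668 = \frac{11693}{2} + 668 = \frac{13029}{2}$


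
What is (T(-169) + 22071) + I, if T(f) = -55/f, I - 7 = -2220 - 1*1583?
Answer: 3088530/169 ≈ 18275.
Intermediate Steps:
I = -3796 (I = 7 + (-2220 - 1*1583) = 7 + (-2220 - 1583) = 7 - 3803 = -3796)
(T(-169) + 22071) + I = (-55/(-169) + 22071) - 3796 = (-55*(-1/169) + 22071) - 3796 = (55/169 + 22071) - 3796 = 3730054/169 - 3796 = 3088530/169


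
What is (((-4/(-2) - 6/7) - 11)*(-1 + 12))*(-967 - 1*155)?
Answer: 851598/7 ≈ 1.2166e+5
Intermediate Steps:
(((-4/(-2) - 6/7) - 11)*(-1 + 12))*(-967 - 1*155) = (((-4*(-½) - 6*⅐) - 11)*11)*(-967 - 155) = (((2 - 6/7) - 11)*11)*(-1122) = ((8/7 - 11)*11)*(-1122) = -69/7*11*(-1122) = -759/7*(-1122) = 851598/7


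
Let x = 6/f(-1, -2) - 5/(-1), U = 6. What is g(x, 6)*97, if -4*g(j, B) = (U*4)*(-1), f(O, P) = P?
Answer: 582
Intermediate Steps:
x = 2 (x = 6/(-2) - 5/(-1) = 6*(-1/2) - 5*(-1) = -3 + 5 = 2)
g(j, B) = 6 (g(j, B) = -6*4*(-1)/4 = -6*(-1) = -1/4*(-24) = 6)
g(x, 6)*97 = 6*97 = 582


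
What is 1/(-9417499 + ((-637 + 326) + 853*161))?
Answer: -1/9280477 ≈ -1.0775e-7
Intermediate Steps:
1/(-9417499 + ((-637 + 326) + 853*161)) = 1/(-9417499 + (-311 + 137333)) = 1/(-9417499 + 137022) = 1/(-9280477) = -1/9280477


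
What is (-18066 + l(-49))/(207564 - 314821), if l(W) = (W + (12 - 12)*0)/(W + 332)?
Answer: 5112727/30353731 ≈ 0.16844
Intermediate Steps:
l(W) = W/(332 + W) (l(W) = (W + 0*0)/(332 + W) = (W + 0)/(332 + W) = W/(332 + W))
(-18066 + l(-49))/(207564 - 314821) = (-18066 - 49/(332 - 49))/(207564 - 314821) = (-18066 - 49/283)/(-107257) = (-18066 - 49*1/283)*(-1/107257) = (-18066 - 49/283)*(-1/107257) = -5112727/283*(-1/107257) = 5112727/30353731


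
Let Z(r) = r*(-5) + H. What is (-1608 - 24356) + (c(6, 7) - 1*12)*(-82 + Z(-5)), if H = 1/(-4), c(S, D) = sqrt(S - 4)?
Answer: -25277 - 229*sqrt(2)/4 ≈ -25358.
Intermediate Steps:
c(S, D) = sqrt(-4 + S)
H = -1/4 ≈ -0.25000
Z(r) = -1/4 - 5*r (Z(r) = r*(-5) - 1/4 = -5*r - 1/4 = -1/4 - 5*r)
(-1608 - 24356) + (c(6, 7) - 1*12)*(-82 + Z(-5)) = (-1608 - 24356) + (sqrt(-4 + 6) - 1*12)*(-82 + (-1/4 - 5*(-5))) = -25964 + (sqrt(2) - 12)*(-82 + (-1/4 + 25)) = -25964 + (-12 + sqrt(2))*(-82 + 99/4) = -25964 + (-12 + sqrt(2))*(-229/4) = -25964 + (687 - 229*sqrt(2)/4) = -25277 - 229*sqrt(2)/4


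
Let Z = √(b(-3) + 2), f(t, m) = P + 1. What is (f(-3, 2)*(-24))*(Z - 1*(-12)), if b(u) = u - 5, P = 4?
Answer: -1440 - 120*I*√6 ≈ -1440.0 - 293.94*I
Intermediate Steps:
b(u) = -5 + u
f(t, m) = 5 (f(t, m) = 4 + 1 = 5)
Z = I*√6 (Z = √((-5 - 3) + 2) = √(-8 + 2) = √(-6) = I*√6 ≈ 2.4495*I)
(f(-3, 2)*(-24))*(Z - 1*(-12)) = (5*(-24))*(I*√6 - 1*(-12)) = -120*(I*√6 + 12) = -120*(12 + I*√6) = -1440 - 120*I*√6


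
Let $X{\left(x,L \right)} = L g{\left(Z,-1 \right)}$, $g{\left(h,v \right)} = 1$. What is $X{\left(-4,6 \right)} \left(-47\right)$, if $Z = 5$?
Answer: $-282$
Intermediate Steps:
$X{\left(x,L \right)} = L$ ($X{\left(x,L \right)} = L 1 = L$)
$X{\left(-4,6 \right)} \left(-47\right) = 6 \left(-47\right) = -282$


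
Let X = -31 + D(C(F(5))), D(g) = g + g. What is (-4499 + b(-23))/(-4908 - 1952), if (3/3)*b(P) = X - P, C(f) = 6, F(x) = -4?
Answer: 899/1372 ≈ 0.65525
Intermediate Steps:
D(g) = 2*g
X = -19 (X = -31 + 2*6 = -31 + 12 = -19)
b(P) = -19 - P
(-4499 + b(-23))/(-4908 - 1952) = (-4499 + (-19 - 1*(-23)))/(-4908 - 1952) = (-4499 + (-19 + 23))/(-6860) = (-4499 + 4)*(-1/6860) = -4495*(-1/6860) = 899/1372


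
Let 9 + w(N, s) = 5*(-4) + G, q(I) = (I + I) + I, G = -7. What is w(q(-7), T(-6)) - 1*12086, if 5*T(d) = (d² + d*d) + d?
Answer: -12122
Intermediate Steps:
T(d) = d/5 + 2*d²/5 (T(d) = ((d² + d*d) + d)/5 = ((d² + d²) + d)/5 = (2*d² + d)/5 = (d + 2*d²)/5 = d/5 + 2*d²/5)
q(I) = 3*I (q(I) = 2*I + I = 3*I)
w(N, s) = -36 (w(N, s) = -9 + (5*(-4) - 7) = -9 + (-20 - 7) = -9 - 27 = -36)
w(q(-7), T(-6)) - 1*12086 = -36 - 1*12086 = -36 - 12086 = -12122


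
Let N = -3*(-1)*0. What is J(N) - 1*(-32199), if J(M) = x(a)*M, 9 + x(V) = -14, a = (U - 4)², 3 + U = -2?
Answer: 32199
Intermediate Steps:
U = -5 (U = -3 - 2 = -5)
a = 81 (a = (-5 - 4)² = (-9)² = 81)
x(V) = -23 (x(V) = -9 - 14 = -23)
N = 0 (N = 3*0 = 0)
J(M) = -23*M
J(N) - 1*(-32199) = -23*0 - 1*(-32199) = 0 + 32199 = 32199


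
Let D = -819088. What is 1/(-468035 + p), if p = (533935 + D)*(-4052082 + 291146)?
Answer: 1/1072441715173 ≈ 9.3245e-13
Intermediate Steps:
p = 1072442183208 (p = (533935 - 819088)*(-4052082 + 291146) = -285153*(-3760936) = 1072442183208)
1/(-468035 + p) = 1/(-468035 + 1072442183208) = 1/1072441715173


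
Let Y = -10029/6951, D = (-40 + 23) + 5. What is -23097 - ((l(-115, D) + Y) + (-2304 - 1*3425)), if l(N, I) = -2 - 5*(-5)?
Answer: -40291604/2317 ≈ -17390.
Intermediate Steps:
D = -12 (D = -17 + 5 = -12)
l(N, I) = 23 (l(N, I) = -2 + 25 = 23)
Y = -3343/2317 (Y = -10029*1/6951 = -3343/2317 ≈ -1.4428)
-23097 - ((l(-115, D) + Y) + (-2304 - 1*3425)) = -23097 - ((23 - 3343/2317) + (-2304 - 1*3425)) = -23097 - (49948/2317 + (-2304 - 3425)) = -23097 - (49948/2317 - 5729) = -23097 - 1*(-13224145/2317) = -23097 + 13224145/2317 = -40291604/2317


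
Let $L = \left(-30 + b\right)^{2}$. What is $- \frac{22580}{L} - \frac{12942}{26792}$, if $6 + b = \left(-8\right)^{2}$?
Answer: $- \frac{4805546}{164101} \approx -29.284$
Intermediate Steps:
$b = 58$ ($b = -6 + \left(-8\right)^{2} = -6 + 64 = 58$)
$L = 784$ ($L = \left(-30 + 58\right)^{2} = 28^{2} = 784$)
$- \frac{22580}{L} - \frac{12942}{26792} = - \frac{22580}{784} - \frac{12942}{26792} = \left(-22580\right) \frac{1}{784} - \frac{6471}{13396} = - \frac{5645}{196} - \frac{6471}{13396} = - \frac{4805546}{164101}$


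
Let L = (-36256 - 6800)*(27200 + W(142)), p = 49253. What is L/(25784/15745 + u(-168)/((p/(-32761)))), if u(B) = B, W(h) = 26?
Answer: -28408146292306755/2747750816 ≈ -1.0339e+7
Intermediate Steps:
L = -1172242656 (L = (-36256 - 6800)*(27200 + 26) = -43056*27226 = -1172242656)
L/(25784/15745 + u(-168)/((p/(-32761)))) = -1172242656/(25784/15745 - 168/(49253/(-32761))) = -1172242656/(25784*(1/15745) - 168/(49253*(-1/32761))) = -1172242656/(25784/15745 - 168/(-49253/32761)) = -1172242656/(25784/15745 - 168*(-32761/49253)) = -1172242656/(25784/15745 + 5503848/49253) = -1172242656/87928026112/775488485 = -1172242656*775488485/87928026112 = -28408146292306755/2747750816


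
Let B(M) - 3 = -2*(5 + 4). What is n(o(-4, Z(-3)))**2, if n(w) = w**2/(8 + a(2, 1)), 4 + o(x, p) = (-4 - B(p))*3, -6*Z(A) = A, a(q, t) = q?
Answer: 707281/100 ≈ 7072.8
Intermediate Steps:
B(M) = -15 (B(M) = 3 - 2*(5 + 4) = 3 - 2*9 = 3 - 18 = -15)
Z(A) = -A/6
o(x, p) = 29 (o(x, p) = -4 + (-4 - 1*(-15))*3 = -4 + (-4 + 15)*3 = -4 + 11*3 = -4 + 33 = 29)
n(w) = w**2/10 (n(w) = w**2/(8 + 2) = w**2/10)
n(o(-4, Z(-3)))**2 = ((1/10)*29**2)**2 = ((1/10)*841)**2 = (841/10)**2 = 707281/100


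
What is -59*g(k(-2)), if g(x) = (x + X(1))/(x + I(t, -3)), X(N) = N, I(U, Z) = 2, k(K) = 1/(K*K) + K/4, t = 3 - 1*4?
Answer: -177/7 ≈ -25.286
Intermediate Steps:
t = -1 (t = 3 - 4 = -1)
k(K) = K⁻² + K/4 (k(K) = K⁻² + K*(¼) = K⁻² + K/4)
g(x) = (1 + x)/(2 + x) (g(x) = (x + 1)/(x + 2) = (1 + x)/(2 + x))
-59*g(k(-2)) = -59*(1 + ((-2)⁻² + (¼)*(-2)))/(2 + ((-2)⁻² + (¼)*(-2))) = -59*(1 + (¼ - ½))/(2 + (¼ - ½)) = -59*(1 - ¼)/(2 - ¼) = -59*3/(7/4*4) = -236*3/(7*4) = -59*3/7 = -177/7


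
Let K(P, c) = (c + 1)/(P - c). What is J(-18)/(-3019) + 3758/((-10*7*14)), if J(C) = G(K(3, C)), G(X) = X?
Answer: -17016913/4437930 ≈ -3.8344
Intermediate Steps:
K(P, c) = (1 + c)/(P - c)
J(C) = (1 + C)/(3 - C)
J(-18)/(-3019) + 3758/((-10*7*14)) = ((-1 - 1*(-18))/(-3 - 18))/(-3019) + 3758/((-10*7*14)) = ((-1 + 18)/(-21))*(-1/3019) + 3758/((-70*14)) = -1/21*17*(-1/3019) + 3758/(-980) = -17/21*(-1/3019) + 3758*(-1/980) = 17/63399 - 1879/490 = -17016913/4437930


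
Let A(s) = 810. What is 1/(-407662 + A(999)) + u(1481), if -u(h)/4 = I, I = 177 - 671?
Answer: 803939551/406852 ≈ 1976.0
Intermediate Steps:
I = -494
u(h) = 1976 (u(h) = -4*(-494) = 1976)
1/(-407662 + A(999)) + u(1481) = 1/(-407662 + 810) + 1976 = 1/(-406852) + 1976 = -1/406852 + 1976 = 803939551/406852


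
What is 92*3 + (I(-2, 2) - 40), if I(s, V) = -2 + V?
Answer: 236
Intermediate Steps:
92*3 + (I(-2, 2) - 40) = 92*3 + ((-2 + 2) - 40) = 276 + (0 - 40) = 276 - 40 = 236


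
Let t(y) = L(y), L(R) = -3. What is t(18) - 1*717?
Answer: -720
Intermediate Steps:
t(y) = -3
t(18) - 1*717 = -3 - 1*717 = -3 - 717 = -720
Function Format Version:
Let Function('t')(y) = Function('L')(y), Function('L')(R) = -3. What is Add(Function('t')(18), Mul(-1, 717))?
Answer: -720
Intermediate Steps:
Function('t')(y) = -3
Add(Function('t')(18), Mul(-1, 717)) = Add(-3, Mul(-1, 717)) = Add(-3, -717) = -720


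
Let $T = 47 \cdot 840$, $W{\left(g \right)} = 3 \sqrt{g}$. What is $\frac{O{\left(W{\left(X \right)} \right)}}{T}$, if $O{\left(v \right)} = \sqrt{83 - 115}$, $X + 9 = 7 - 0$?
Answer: $\frac{i \sqrt{2}}{9870} \approx 0.00014328 i$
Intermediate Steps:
$X = -2$ ($X = -9 + \left(7 - 0\right) = -9 + \left(7 + 0\right) = -9 + 7 = -2$)
$O{\left(v \right)} = 4 i \sqrt{2}$ ($O{\left(v \right)} = \sqrt{-32} = 4 i \sqrt{2}$)
$T = 39480$
$\frac{O{\left(W{\left(X \right)} \right)}}{T} = \frac{4 i \sqrt{2}}{39480} = 4 i \sqrt{2} \cdot \frac{1}{39480} = \frac{i \sqrt{2}}{9870}$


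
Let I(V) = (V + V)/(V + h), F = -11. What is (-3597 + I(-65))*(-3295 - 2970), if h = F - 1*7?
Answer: 1869607565/83 ≈ 2.2525e+7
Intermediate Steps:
h = -18 (h = -11 - 1*7 = -11 - 7 = -18)
I(V) = 2*V/(-18 + V) (I(V) = (V + V)/(V - 18) = (2*V)/(-18 + V) = 2*V/(-18 + V))
(-3597 + I(-65))*(-3295 - 2970) = (-3597 + 2*(-65)/(-18 - 65))*(-3295 - 2970) = (-3597 + 2*(-65)/(-83))*(-6265) = (-3597 + 2*(-65)*(-1/83))*(-6265) = (-3597 + 130/83)*(-6265) = -298421/83*(-6265) = 1869607565/83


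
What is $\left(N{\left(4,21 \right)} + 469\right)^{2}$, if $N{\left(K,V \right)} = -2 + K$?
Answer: $221841$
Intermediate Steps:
$\left(N{\left(4,21 \right)} + 469\right)^{2} = \left(\left(-2 + 4\right) + 469\right)^{2} = \left(2 + 469\right)^{2} = 471^{2} = 221841$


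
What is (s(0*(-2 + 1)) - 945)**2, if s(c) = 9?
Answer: 876096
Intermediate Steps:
(s(0*(-2 + 1)) - 945)**2 = (9 - 945)**2 = (-936)**2 = 876096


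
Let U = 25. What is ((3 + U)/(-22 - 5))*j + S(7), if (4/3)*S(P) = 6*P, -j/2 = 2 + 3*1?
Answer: 2261/54 ≈ 41.870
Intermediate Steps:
j = -10 (j = -2*(2 + 3*1) = -2*(2 + 3) = -2*5 = -10)
S(P) = 9*P/2 (S(P) = 3*(6*P)/4 = 9*P/2)
((3 + U)/(-22 - 5))*j + S(7) = ((3 + 25)/(-22 - 5))*(-10) + (9/2)*7 = (28/(-27))*(-10) + 63/2 = (28*(-1/27))*(-10) + 63/2 = -28/27*(-10) + 63/2 = 280/27 + 63/2 = 2261/54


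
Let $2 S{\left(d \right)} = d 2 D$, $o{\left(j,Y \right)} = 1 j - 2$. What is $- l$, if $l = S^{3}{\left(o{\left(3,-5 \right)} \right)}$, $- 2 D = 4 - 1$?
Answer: $\frac{27}{8} \approx 3.375$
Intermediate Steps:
$D = - \frac{3}{2}$ ($D = - \frac{4 - 1}{2} = \left(- \frac{1}{2}\right) 3 = - \frac{3}{2} \approx -1.5$)
$o{\left(j,Y \right)} = -2 + j$ ($o{\left(j,Y \right)} = j - 2 = -2 + j$)
$S{\left(d \right)} = - \frac{3 d}{2}$ ($S{\left(d \right)} = \frac{d 2 \left(- \frac{3}{2}\right)}{2} = \frac{2 d \left(- \frac{3}{2}\right)}{2} = \frac{\left(-3\right) d}{2} = - \frac{3 d}{2}$)
$l = - \frac{27}{8}$ ($l = \left(- \frac{3 \left(-2 + 3\right)}{2}\right)^{3} = \left(\left(- \frac{3}{2}\right) 1\right)^{3} = \left(- \frac{3}{2}\right)^{3} = - \frac{27}{8} \approx -3.375$)
$- l = \left(-1\right) \left(- \frac{27}{8}\right) = \frac{27}{8}$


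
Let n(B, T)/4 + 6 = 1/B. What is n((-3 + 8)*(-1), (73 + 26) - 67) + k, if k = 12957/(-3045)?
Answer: -4213/145 ≈ -29.055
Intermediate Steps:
n(B, T) = -24 + 4/B
k = -617/145 (k = 12957*(-1/3045) = -617/145 ≈ -4.2552)
n((-3 + 8)*(-1), (73 + 26) - 67) + k = (-24 + 4/(((-3 + 8)*(-1)))) - 617/145 = (-24 + 4/((5*(-1)))) - 617/145 = (-24 + 4/(-5)) - 617/145 = (-24 + 4*(-1/5)) - 617/145 = (-24 - 4/5) - 617/145 = -124/5 - 617/145 = -4213/145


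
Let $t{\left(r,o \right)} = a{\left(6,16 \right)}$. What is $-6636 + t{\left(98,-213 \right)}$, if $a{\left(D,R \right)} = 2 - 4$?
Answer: $-6638$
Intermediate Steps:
$a{\left(D,R \right)} = -2$ ($a{\left(D,R \right)} = 2 - 4 = -2$)
$t{\left(r,o \right)} = -2$
$-6636 + t{\left(98,-213 \right)} = -6636 - 2 = -6638$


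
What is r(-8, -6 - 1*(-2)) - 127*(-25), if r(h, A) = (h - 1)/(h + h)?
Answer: 50809/16 ≈ 3175.6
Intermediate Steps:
r(h, A) = (-1 + h)/(2*h) (r(h, A) = (-1 + h)/((2*h)) = (-1 + h)*(1/(2*h)) = (-1 + h)/(2*h))
r(-8, -6 - 1*(-2)) - 127*(-25) = (1/2)*(-1 - 8)/(-8) - 127*(-25) = (1/2)*(-1/8)*(-9) + 3175 = 9/16 + 3175 = 50809/16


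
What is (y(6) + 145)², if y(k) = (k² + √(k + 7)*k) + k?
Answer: 35437 + 2244*√13 ≈ 43528.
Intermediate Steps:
y(k) = k + k² + k*√(7 + k) (y(k) = (k² + √(7 + k)*k) + k = (k² + k*√(7 + k)) + k = k + k² + k*√(7 + k))
(y(6) + 145)² = (6*(1 + 6 + √(7 + 6)) + 145)² = (6*(1 + 6 + √13) + 145)² = (6*(7 + √13) + 145)² = ((42 + 6*√13) + 145)² = (187 + 6*√13)²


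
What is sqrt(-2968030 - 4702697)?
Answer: 3*I*sqrt(852303) ≈ 2769.6*I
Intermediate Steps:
sqrt(-2968030 - 4702697) = sqrt(-7670727) = 3*I*sqrt(852303)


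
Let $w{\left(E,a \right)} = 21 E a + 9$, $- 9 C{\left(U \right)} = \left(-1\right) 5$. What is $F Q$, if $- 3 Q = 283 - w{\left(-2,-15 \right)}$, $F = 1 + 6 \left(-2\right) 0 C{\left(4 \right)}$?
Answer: $\frac{356}{3} \approx 118.67$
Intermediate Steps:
$C{\left(U \right)} = \frac{5}{9}$ ($C{\left(U \right)} = - \frac{\left(-1\right) 5}{9} = \left(- \frac{1}{9}\right) \left(-5\right) = \frac{5}{9}$)
$w{\left(E,a \right)} = 9 + 21 E a$ ($w{\left(E,a \right)} = 21 E a + 9 = 9 + 21 E a$)
$F = 1$ ($F = 1 + 6 \left(-2\right) 0 \cdot \frac{5}{9} = 1 + \left(-12\right) 0 \cdot \frac{5}{9} = 1 + 0 \cdot \frac{5}{9} = 1 + 0 = 1$)
$Q = \frac{356}{3}$ ($Q = - \frac{283 - \left(9 + 21 \left(-2\right) \left(-15\right)\right)}{3} = - \frac{283 - \left(9 + 630\right)}{3} = - \frac{283 - 639}{3} = \left(- \frac{1}{3}\right) \left(-356\right) = \frac{356}{3} \approx 118.67$)
$F Q = 1 \cdot \frac{356}{3} = \frac{356}{3}$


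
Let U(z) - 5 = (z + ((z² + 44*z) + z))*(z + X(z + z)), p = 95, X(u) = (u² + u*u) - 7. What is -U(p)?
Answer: -968297765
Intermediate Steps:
X(u) = -7 + 2*u² (X(u) = (u² + u²) - 7 = 2*u² - 7 = -7 + 2*u²)
U(z) = 5 + (z² + 46*z)*(-7 + z + 8*z²) (U(z) = 5 + (z + ((z² + 44*z) + z))*(z + (-7 + 2*(z + z)²)) = 5 + (z + (z² + 45*z))*(z + (-7 + 2*(2*z)²)) = 5 + (z² + 46*z)*(z + (-7 + 2*(4*z²))) = 5 + (z² + 46*z)*(z + (-7 + 8*z²)) = 5 + (z² + 46*z)*(-7 + z + 8*z²))
-U(p) = -(5 - 322*95 + 8*95⁴ + 39*95² + 369*95³) = -(5 - 30590 + 8*81450625 + 39*9025 + 369*857375) = -(5 - 30590 + 651605000 + 351975 + 316371375) = -1*968297765 = -968297765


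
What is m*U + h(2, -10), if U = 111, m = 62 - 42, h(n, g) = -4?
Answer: 2216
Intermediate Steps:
m = 20
m*U + h(2, -10) = 20*111 - 4 = 2220 - 4 = 2216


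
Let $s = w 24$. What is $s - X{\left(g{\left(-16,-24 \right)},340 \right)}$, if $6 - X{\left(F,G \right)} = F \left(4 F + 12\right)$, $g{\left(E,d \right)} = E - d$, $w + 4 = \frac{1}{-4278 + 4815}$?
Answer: $\frac{44758}{179} \approx 250.04$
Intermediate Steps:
$w = - \frac{2147}{537}$ ($w = -4 + \frac{1}{-4278 + 4815} = -4 + \frac{1}{537} = - \frac{2147}{537} \approx -3.9981$)
$X{\left(F,G \right)} = 6 - F \left(12 + 4 F\right)$ ($X{\left(F,G \right)} = 6 - F \left(4 F + 12\right) = 6 - F \left(12 + 4 F\right)$)
$s = - \frac{17176}{179}$ ($s = \left(- \frac{2147}{537}\right) 24 = - \frac{17176}{179} \approx -95.955$)
$s - X{\left(g{\left(-16,-24 \right)},340 \right)} = - \frac{17176}{179} - \left(6 - 12 \left(-16 - -24\right) - 4 \left(-16 - -24\right)^{2}\right) = - \frac{17176}{179} - \left(6 - 12 \left(-16 + 24\right) - 4 \left(-16 + 24\right)^{2}\right) = - \frac{17176}{179} - \left(6 - 96 - 4 \cdot 8^{2}\right) = - \frac{17176}{179} - \left(6 - 96 - 256\right) = - \frac{17176}{179} - -346 = - \frac{17176}{179} + 346 = \frac{44758}{179}$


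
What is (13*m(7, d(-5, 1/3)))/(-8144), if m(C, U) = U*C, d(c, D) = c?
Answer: 455/8144 ≈ 0.055869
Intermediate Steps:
m(C, U) = C*U
(13*m(7, d(-5, 1/3)))/(-8144) = (13*(7*(-5)))/(-8144) = (13*(-35))*(-1/8144) = -455*(-1/8144) = 455/8144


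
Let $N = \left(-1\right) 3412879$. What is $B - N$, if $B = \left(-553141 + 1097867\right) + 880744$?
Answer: $4838349$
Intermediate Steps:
$B = 1425470$ ($B = 544726 + 880744 = 1425470$)
$N = -3412879$
$B - N = 1425470 - -3412879 = 1425470 + 3412879 = 4838349$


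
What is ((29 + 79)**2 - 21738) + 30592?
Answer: 20518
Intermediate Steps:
((29 + 79)**2 - 21738) + 30592 = (108**2 - 21738) + 30592 = (11664 - 21738) + 30592 = -10074 + 30592 = 20518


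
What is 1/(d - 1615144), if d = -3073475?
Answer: -1/4688619 ≈ -2.1328e-7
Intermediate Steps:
1/(d - 1615144) = 1/(-3073475 - 1615144) = 1/(-4688619) = -1/4688619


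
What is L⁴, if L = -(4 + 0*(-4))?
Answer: 256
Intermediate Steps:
L = -4 (L = -(4 + 0) = -1*4 = -4)
L⁴ = (-4)⁴ = 256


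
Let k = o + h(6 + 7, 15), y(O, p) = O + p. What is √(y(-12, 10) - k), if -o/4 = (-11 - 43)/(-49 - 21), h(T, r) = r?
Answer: I*√17045/35 ≈ 3.7302*I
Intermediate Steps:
o = -108/35 (o = -4*(-11 - 43)/(-49 - 21) = -(-216)/(-70) = -(-216)*(-1)/70 = -4*27/35 = -108/35 ≈ -3.0857)
k = 417/35 (k = -108/35 + 15 = 417/35 ≈ 11.914)
√(y(-12, 10) - k) = √((-12 + 10) - 1*417/35) = √(-2 - 417/35) = √(-487/35) = I*√17045/35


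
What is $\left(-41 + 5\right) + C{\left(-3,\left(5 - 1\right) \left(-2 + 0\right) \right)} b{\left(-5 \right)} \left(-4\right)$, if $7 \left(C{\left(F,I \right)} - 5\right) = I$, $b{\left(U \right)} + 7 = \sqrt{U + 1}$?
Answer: $72 - \frac{216 i}{7} \approx 72.0 - 30.857 i$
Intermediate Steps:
$b{\left(U \right)} = -7 + \sqrt{1 + U}$ ($b{\left(U \right)} = -7 + \sqrt{U + 1} = -7 + \sqrt{1 + U}$)
$C{\left(F,I \right)} = 5 + \frac{I}{7}$
$\left(-41 + 5\right) + C{\left(-3,\left(5 - 1\right) \left(-2 + 0\right) \right)} b{\left(-5 \right)} \left(-4\right) = \left(-41 + 5\right) + \left(5 + \frac{\left(5 - 1\right) \left(-2 + 0\right)}{7}\right) \left(-7 + \sqrt{1 - 5}\right) \left(-4\right) = -36 + \left(5 + \frac{4 \left(-2\right)}{7}\right) \left(-7 + \sqrt{-4}\right) \left(-4\right) = -36 + \left(5 + \frac{1}{7} \left(-8\right)\right) \left(-7 + 2 i\right) \left(-4\right) = -36 + \left(5 - \frac{8}{7}\right) \left(-7 + 2 i\right) \left(-4\right) = -36 + \frac{27 \left(-7 + 2 i\right)}{7} \left(-4\right) = -36 + \left(-27 + \frac{54 i}{7}\right) \left(-4\right) = -36 + \left(108 - \frac{216 i}{7}\right) = 72 - \frac{216 i}{7}$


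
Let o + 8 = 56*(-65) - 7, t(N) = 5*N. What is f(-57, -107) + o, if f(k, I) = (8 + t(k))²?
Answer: 73074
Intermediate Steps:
f(k, I) = (8 + 5*k)²
o = -3655 (o = -8 + (56*(-65) - 7) = -8 + (-3640 - 7) = -8 - 3647 = -3655)
f(-57, -107) + o = (8 + 5*(-57))² - 3655 = (8 - 285)² - 3655 = (-277)² - 3655 = 76729 - 3655 = 73074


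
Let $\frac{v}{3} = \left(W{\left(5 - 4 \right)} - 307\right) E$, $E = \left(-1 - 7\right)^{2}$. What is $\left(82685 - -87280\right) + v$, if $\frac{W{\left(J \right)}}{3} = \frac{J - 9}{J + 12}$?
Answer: $\frac{1438665}{13} \approx 1.1067 \cdot 10^{5}$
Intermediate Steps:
$E = 64$ ($E = \left(-8\right)^{2} = 64$)
$W{\left(J \right)} = \frac{3 \left(-9 + J\right)}{12 + J}$ ($W{\left(J \right)} = 3 \frac{J - 9}{J + 12} = 3 \frac{-9 + J}{12 + J} = \frac{3 \left(-9 + J\right)}{12 + J}$)
$v = - \frac{770880}{13}$ ($v = 3 \left(\frac{3 \left(-9 + \left(5 - 4\right)\right)}{12 + \left(5 - 4\right)} - 307\right) 64 = 3 \left(\frac{3 \left(-9 + 1\right)}{12 + 1} - 307\right) 64 = 3 \left(3 \cdot \frac{1}{13} \left(-8\right) - 307\right) 64 = 3 \left(- \frac{24}{13} - 307\right) 64 = 3 \left(\left(- \frac{4015}{13}\right) 64\right) = 3 \left(- \frac{256960}{13}\right) = - \frac{770880}{13} \approx -59298.0$)
$\left(82685 - -87280\right) + v = \left(82685 - -87280\right) - \frac{770880}{13} = \left(82685 + 87280\right) - \frac{770880}{13} = 169965 - \frac{770880}{13} = \frac{1438665}{13}$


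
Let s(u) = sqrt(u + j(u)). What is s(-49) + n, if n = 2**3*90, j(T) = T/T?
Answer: 720 + 4*I*sqrt(3) ≈ 720.0 + 6.9282*I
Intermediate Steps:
j(T) = 1
s(u) = sqrt(1 + u) (s(u) = sqrt(u + 1) = sqrt(1 + u))
n = 720 (n = 8*90 = 720)
s(-49) + n = sqrt(1 - 49) + 720 = sqrt(-48) + 720 = 4*I*sqrt(3) + 720 = 720 + 4*I*sqrt(3)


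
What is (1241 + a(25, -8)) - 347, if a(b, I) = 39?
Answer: 933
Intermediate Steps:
(1241 + a(25, -8)) - 347 = (1241 + 39) - 347 = 1280 - 347 = 933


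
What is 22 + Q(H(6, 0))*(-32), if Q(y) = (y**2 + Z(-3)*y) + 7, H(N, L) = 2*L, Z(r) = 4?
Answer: -202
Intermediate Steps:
Q(y) = 7 + y**2 + 4*y (Q(y) = (y**2 + 4*y) + 7 = 7 + y**2 + 4*y)
22 + Q(H(6, 0))*(-32) = 22 + (7 + (2*0)**2 + 4*(2*0))*(-32) = 22 + (7 + 0**2 + 4*0)*(-32) = 22 + (7 + 0 + 0)*(-32) = 22 + 7*(-32) = 22 - 224 = -202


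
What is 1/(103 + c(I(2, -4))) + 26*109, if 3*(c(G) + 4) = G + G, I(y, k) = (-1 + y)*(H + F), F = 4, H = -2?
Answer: 853037/301 ≈ 2834.0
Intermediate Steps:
I(y, k) = -2 + 2*y (I(y, k) = (-1 + y)*(-2 + 4) = (-1 + y)*2 = -2 + 2*y)
c(G) = -4 + 2*G/3 (c(G) = -4 + (G + G)/3 = -4 + (2*G)/3 = -4 + 2*G/3)
1/(103 + c(I(2, -4))) + 26*109 = 1/(103 + (-4 + 2*(-2 + 2*2)/3)) + 26*109 = 1/(103 + (-4 + 2*(-2 + 4)/3)) + 2834 = 1/(103 + (-4 + (⅔)*2)) + 2834 = 1/(103 + (-4 + 4/3)) + 2834 = 1/(103 - 8/3) + 2834 = 1/(301/3) + 2834 = 3/301 + 2834 = 853037/301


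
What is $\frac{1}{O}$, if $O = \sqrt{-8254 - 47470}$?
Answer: $- \frac{i \sqrt{13931}}{27862} \approx - 0.0042362 i$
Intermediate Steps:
$O = 2 i \sqrt{13931}$ ($O = \sqrt{-8254 - 47470} = \sqrt{-55724} = 2 i \sqrt{13931} \approx 236.06 i$)
$\frac{1}{O} = \frac{1}{2 i \sqrt{13931}} = - \frac{i \sqrt{13931}}{27862}$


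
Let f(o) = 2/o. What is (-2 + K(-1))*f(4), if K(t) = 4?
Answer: 1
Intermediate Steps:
(-2 + K(-1))*f(4) = (-2 + 4)*(2/4) = 2*(2*(1/4)) = 2*(1/2) = 1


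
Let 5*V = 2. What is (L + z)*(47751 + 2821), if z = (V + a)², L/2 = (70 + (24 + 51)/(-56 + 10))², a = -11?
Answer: 6327759473442/13225 ≈ 4.7847e+8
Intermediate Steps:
V = ⅖ (V = (⅕)*2 = ⅖ ≈ 0.40000)
L = 9891025/1058 (L = 2*(70 + (24 + 51)/(-56 + 10))² = 2*(70 + 75/(-46))² = 2*(70 + 75*(-1/46))² = 2*(70 - 75/46)² = 2*(3145/46)² = 2*(9891025/2116) = 9891025/1058 ≈ 9348.8)
z = 2809/25 (z = (⅖ - 11)² = (-53/5)² = 2809/25 ≈ 112.36)
(L + z)*(47751 + 2821) = (9891025/1058 + 2809/25)*(47751 + 2821) = (250247547/26450)*50572 = 6327759473442/13225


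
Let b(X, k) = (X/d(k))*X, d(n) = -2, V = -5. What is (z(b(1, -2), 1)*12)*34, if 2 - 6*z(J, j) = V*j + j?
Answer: 408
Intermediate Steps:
b(X, k) = -X²/2 (b(X, k) = (X/(-2))*X = (X*(-½))*X = (-X/2)*X = -X²/2)
z(J, j) = ⅓ + 2*j/3 (z(J, j) = ⅓ - (-5*j + j)/6 = ⅓ - (-2)*j/3 = ⅓ + 2*j/3)
(z(b(1, -2), 1)*12)*34 = ((⅓ + (⅔)*1)*12)*34 = ((⅓ + ⅔)*12)*34 = (1*12)*34 = 12*34 = 408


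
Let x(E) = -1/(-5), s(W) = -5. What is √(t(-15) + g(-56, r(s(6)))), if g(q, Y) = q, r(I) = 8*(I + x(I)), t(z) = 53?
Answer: I*√3 ≈ 1.732*I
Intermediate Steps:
x(E) = ⅕ (x(E) = -1*(-⅕) = ⅕)
r(I) = 8/5 + 8*I (r(I) = 8*(I + ⅕) = 8*(⅕ + I) = 8/5 + 8*I)
√(t(-15) + g(-56, r(s(6)))) = √(53 - 56) = √(-3) = I*√3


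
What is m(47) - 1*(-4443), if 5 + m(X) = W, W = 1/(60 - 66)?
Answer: 26627/6 ≈ 4437.8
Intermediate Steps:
W = -1/6 (W = 1/(-6) = -1/6 ≈ -0.16667)
m(X) = -31/6 (m(X) = -5 - 1/6 = -31/6)
m(47) - 1*(-4443) = -31/6 - 1*(-4443) = -31/6 + 4443 = 26627/6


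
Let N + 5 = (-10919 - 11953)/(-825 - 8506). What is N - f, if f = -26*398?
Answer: 96533405/9331 ≈ 10345.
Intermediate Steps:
N = -23783/9331 (N = -5 + (-10919 - 11953)/(-825 - 8506) = -5 - 22872/(-9331) = -5 - 22872*(-1/9331) = -5 + 22872/9331 = -23783/9331 ≈ -2.5488)
f = -10348
N - f = -23783/9331 - 1*(-10348) = -23783/9331 + 10348 = 96533405/9331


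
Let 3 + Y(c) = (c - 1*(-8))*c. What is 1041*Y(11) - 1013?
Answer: 213433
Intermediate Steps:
Y(c) = -3 + c*(8 + c) (Y(c) = -3 + (c - 1*(-8))*c = -3 + (c + 8)*c = -3 + (8 + c)*c = -3 + c*(8 + c))
1041*Y(11) - 1013 = 1041*(-3 + 11² + 8*11) - 1013 = 1041*(-3 + 121 + 88) - 1013 = 1041*206 - 1013 = 214446 - 1013 = 213433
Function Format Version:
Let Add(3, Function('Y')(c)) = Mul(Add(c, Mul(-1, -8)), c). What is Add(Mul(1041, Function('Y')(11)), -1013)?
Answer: 213433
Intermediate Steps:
Function('Y')(c) = Add(-3, Mul(c, Add(8, c))) (Function('Y')(c) = Add(-3, Mul(Add(c, Mul(-1, -8)), c)) = Add(-3, Mul(Add(c, 8), c)) = Add(-3, Mul(Add(8, c), c)) = Add(-3, Mul(c, Add(8, c))))
Add(Mul(1041, Function('Y')(11)), -1013) = Add(Mul(1041, Add(-3, Pow(11, 2), Mul(8, 11))), -1013) = Add(Mul(1041, Add(-3, 121, 88)), -1013) = Add(Mul(1041, 206), -1013) = Add(214446, -1013) = 213433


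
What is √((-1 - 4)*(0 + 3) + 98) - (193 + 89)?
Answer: -282 + √83 ≈ -272.89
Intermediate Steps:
√((-1 - 4)*(0 + 3) + 98) - (193 + 89) = √(-5*3 + 98) - 1*282 = √(-15 + 98) - 282 = √83 - 282 = -282 + √83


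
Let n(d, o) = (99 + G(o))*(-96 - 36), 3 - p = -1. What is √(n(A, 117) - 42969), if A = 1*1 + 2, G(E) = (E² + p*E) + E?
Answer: I*√1940205 ≈ 1392.9*I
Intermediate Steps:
p = 4 (p = 3 - 1*(-1) = 3 + 1 = 4)
G(E) = E² + 5*E (G(E) = (E² + 4*E) + E = E² + 5*E)
A = 3 (A = 1 + 2 = 3)
n(d, o) = -13068 - 132*o*(5 + o) (n(d, o) = (99 + o*(5 + o))*(-96 - 36) = (99 + o*(5 + o))*(-132) = -13068 - 132*o*(5 + o))
√(n(A, 117) - 42969) = √((-13068 - 132*117*(5 + 117)) - 42969) = √((-13068 - 132*117*122) - 42969) = √((-13068 - 1884168) - 42969) = √(-1897236 - 42969) = √(-1940205) = I*√1940205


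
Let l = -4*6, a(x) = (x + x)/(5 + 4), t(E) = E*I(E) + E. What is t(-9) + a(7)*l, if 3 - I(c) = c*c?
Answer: 1967/3 ≈ 655.67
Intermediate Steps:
I(c) = 3 - c**2 (I(c) = 3 - c*c = 3 - c**2)
t(E) = E + E*(3 - E**2) (t(E) = E*(3 - E**2) + E = E + E*(3 - E**2))
a(x) = 2*x/9 (a(x) = (2*x)/9 = (2*x)*(1/9) = 2*x/9)
l = -24
t(-9) + a(7)*l = -9*(4 - 1*(-9)**2) + ((2/9)*7)*(-24) = -9*(4 - 1*81) + (14/9)*(-24) = -9*(4 - 81) - 112/3 = -9*(-77) - 112/3 = 693 - 112/3 = 1967/3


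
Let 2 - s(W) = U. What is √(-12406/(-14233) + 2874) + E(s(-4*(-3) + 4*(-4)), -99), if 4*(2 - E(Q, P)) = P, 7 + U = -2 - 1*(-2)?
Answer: 107/4 + 4*√36399161074/14233 ≈ 80.368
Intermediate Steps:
U = -7 (U = -7 + (-2 - 1*(-2)) = -7 + (-2 + 2) = -7 + 0 = -7)
s(W) = 9 (s(W) = 2 - 1*(-7) = 2 + 7 = 9)
E(Q, P) = 2 - P/4
√(-12406/(-14233) + 2874) + E(s(-4*(-3) + 4*(-4)), -99) = √(-12406/(-14233) + 2874) + (2 - ¼*(-99)) = √(-12406*(-1/14233) + 2874) + (2 + 99/4) = √(12406/14233 + 2874) + 107/4 = √(40918048/14233) + 107/4 = 4*√36399161074/14233 + 107/4 = 107/4 + 4*√36399161074/14233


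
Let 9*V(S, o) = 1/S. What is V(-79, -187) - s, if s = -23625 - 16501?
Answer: 28529585/711 ≈ 40126.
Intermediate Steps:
V(S, o) = 1/(9*S)
s = -40126
V(-79, -187) - s = (⅑)/(-79) - 1*(-40126) = (⅑)*(-1/79) + 40126 = -1/711 + 40126 = 28529585/711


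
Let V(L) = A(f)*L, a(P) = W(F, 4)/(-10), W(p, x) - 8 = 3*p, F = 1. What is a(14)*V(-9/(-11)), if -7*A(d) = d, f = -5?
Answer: -9/14 ≈ -0.64286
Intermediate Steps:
A(d) = -d/7
W(p, x) = 8 + 3*p
a(P) = -11/10 (a(P) = (8 + 3*1)/(-10) = (8 + 3)*(-⅒) = 11*(-⅒) = -11/10)
V(L) = 5*L/7 (V(L) = (-⅐*(-5))*L = 5*L/7)
a(14)*V(-9/(-11)) = -11*(-9/(-11))/14 = -11*(-9*(-1/11))/14 = -11*9/(14*11) = -11/10*45/77 = -9/14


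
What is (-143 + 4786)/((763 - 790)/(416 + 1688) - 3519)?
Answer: -9768872/7404003 ≈ -1.3194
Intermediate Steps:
(-143 + 4786)/((763 - 790)/(416 + 1688) - 3519) = 4643/(-27/2104 - 3519) = 4643/(-7404003/2104) = 4643*(-2104/7404003) = -9768872/7404003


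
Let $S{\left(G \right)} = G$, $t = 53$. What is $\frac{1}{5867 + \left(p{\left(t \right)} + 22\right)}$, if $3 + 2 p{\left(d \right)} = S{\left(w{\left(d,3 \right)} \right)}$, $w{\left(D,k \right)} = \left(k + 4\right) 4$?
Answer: $\frac{2}{11803} \approx 0.00016945$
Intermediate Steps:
$w{\left(D,k \right)} = 16 + 4 k$ ($w{\left(D,k \right)} = \left(4 + k\right) 4 = 16 + 4 k$)
$p{\left(d \right)} = \frac{25}{2}$ ($p{\left(d \right)} = - \frac{3}{2} + \frac{16 + 4 \cdot 3}{2} = - \frac{3}{2} + \frac{16 + 12}{2} = - \frac{3}{2} + \frac{1}{2} \cdot 28 = - \frac{3}{2} + 14 = \frac{25}{2}$)
$\frac{1}{5867 + \left(p{\left(t \right)} + 22\right)} = \frac{1}{5867 + \left(\frac{25}{2} + 22\right)} = \frac{1}{5867 + \frac{69}{2}} = \frac{1}{\frac{11803}{2}} = \frac{2}{11803}$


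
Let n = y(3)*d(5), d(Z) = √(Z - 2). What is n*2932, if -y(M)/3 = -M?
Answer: 26388*√3 ≈ 45705.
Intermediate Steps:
y(M) = 3*M (y(M) = -(-3)*M = 3*M)
d(Z) = √(-2 + Z)
n = 9*√3 (n = (3*3)*√(-2 + 5) = 9*√3 ≈ 15.588)
n*2932 = (9*√3)*2932 = 26388*√3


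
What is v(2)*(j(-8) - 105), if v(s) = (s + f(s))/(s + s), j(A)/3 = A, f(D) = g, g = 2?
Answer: -129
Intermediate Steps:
f(D) = 2
j(A) = 3*A
v(s) = (2 + s)/(2*s) (v(s) = (s + 2)/(s + s) = (2 + s)/((2*s)) = (2 + s)*(1/(2*s)) = (2 + s)/(2*s))
v(2)*(j(-8) - 105) = ((1/2)*(2 + 2)/2)*(3*(-8) - 105) = ((1/2)*(1/2)*4)*(-24 - 105) = 1*(-129) = -129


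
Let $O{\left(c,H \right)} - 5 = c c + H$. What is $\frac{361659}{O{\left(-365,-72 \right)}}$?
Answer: $\frac{120553}{44386} \approx 2.716$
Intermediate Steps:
$O{\left(c,H \right)} = 5 + H + c^{2}$ ($O{\left(c,H \right)} = 5 + \left(c c + H\right) = 5 + \left(c^{2} + H\right) = 5 + \left(H + c^{2}\right) = 5 + H + c^{2}$)
$\frac{361659}{O{\left(-365,-72 \right)}} = \frac{361659}{5 - 72 + \left(-365\right)^{2}} = \frac{361659}{5 - 72 + 133225} = \frac{361659}{133158} = 361659 \cdot \frac{1}{133158} = \frac{120553}{44386}$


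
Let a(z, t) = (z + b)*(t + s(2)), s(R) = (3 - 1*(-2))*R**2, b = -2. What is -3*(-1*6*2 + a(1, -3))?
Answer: 87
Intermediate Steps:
s(R) = 5*R**2 (s(R) = (3 + 2)*R**2 = 5*R**2)
a(z, t) = (-2 + z)*(20 + t) (a(z, t) = (z - 2)*(t + 5*2**2) = (-2 + z)*(t + 5*4) = (-2 + z)*(t + 20) = (-2 + z)*(20 + t))
-3*(-1*6*2 + a(1, -3)) = -3*(-1*6*2 + (-40 - 2*(-3) + 20*1 - 3*1)) = -3*(-6*2 + (-40 + 6 + 20 - 3)) = -3*(-12 - 17) = -3*(-29) = 87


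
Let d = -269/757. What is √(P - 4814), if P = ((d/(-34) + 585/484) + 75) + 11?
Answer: 5*I*√15155156448853/283118 ≈ 68.752*I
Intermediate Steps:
d = -269/757 (d = -269*1/757 = -269/757 ≈ -0.35535)
P = 543252719/6228596 (P = ((-269/757/(-34) + 585/484) + 75) + 11 = ((-269/757*(-1/34) + 585*(1/484)) + 75) + 11 = ((269/25738 + 585/484) + 75) + 11 = (7593463/6228596 + 75) + 11 = 474738163/6228596 + 11 = 543252719/6228596 ≈ 87.219)
√(P - 4814) = √(543252719/6228596 - 4814) = √(-29441208425/6228596) = 5*I*√15155156448853/283118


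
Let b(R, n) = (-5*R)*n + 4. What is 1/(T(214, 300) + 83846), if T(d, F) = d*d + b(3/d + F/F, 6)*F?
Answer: 107/13023594 ≈ 8.2159e-6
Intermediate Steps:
b(R, n) = 4 - 5*R*n (b(R, n) = -5*R*n + 4 = 4 - 5*R*n)
T(d, F) = d**2 + F*(-26 - 90/d) (T(d, F) = d*d + (4 - 5*(3/d + F/F)*6)*F = d**2 + (4 - 5*(3/d + 1)*6)*F = d**2 + (4 - 5*(1 + 3/d)*6)*F = d**2 + (4 + (-30 - 90/d))*F = d**2 + (-26 - 90/d)*F = d**2 + F*(-26 - 90/d))
1/(T(214, 300) + 83846) = 1/((214**2 - 26*300 - 90*300/214) + 83846) = 1/((45796 - 7800 - 90*300*1/214) + 83846) = 1/((45796 - 7800 - 13500/107) + 83846) = 1/(4052072/107 + 83846) = 1/(13023594/107) = 107/13023594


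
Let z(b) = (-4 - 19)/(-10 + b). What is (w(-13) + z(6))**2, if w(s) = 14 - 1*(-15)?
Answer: 19321/16 ≈ 1207.6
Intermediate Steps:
w(s) = 29 (w(s) = 14 + 15 = 29)
z(b) = -23/(-10 + b)
(w(-13) + z(6))**2 = (29 - 23/(-10 + 6))**2 = (29 - 23/(-4))**2 = (29 - 23*(-1/4))**2 = (29 + 23/4)**2 = (139/4)**2 = 19321/16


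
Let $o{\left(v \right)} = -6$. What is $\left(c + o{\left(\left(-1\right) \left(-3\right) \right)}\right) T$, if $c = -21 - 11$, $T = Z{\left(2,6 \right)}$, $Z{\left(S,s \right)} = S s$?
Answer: $-456$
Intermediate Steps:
$T = 12$ ($T = 2 \cdot 6 = 12$)
$c = -32$
$\left(c + o{\left(\left(-1\right) \left(-3\right) \right)}\right) T = \left(-32 - 6\right) 12 = \left(-38\right) 12 = -456$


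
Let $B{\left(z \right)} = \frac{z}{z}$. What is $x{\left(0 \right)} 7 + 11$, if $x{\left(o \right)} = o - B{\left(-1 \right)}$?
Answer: $4$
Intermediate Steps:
$B{\left(z \right)} = 1$
$x{\left(o \right)} = -1 + o$ ($x{\left(o \right)} = o - 1 = -1 + o$)
$x{\left(0 \right)} 7 + 11 = \left(-1 + 0\right) 7 + 11 = \left(-1\right) 7 + 11 = -7 + 11 = 4$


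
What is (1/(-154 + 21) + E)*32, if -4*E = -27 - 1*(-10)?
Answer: 18056/133 ≈ 135.76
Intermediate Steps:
E = 17/4 (E = -(-27 - 1*(-10))/4 = -(-27 + 10)/4 = -¼*(-17) = 17/4 ≈ 4.2500)
(1/(-154 + 21) + E)*32 = (1/(-154 + 21) + 17/4)*32 = (1/(-133) + 17/4)*32 = (-1/133 + 17/4)*32 = (2257/532)*32 = 18056/133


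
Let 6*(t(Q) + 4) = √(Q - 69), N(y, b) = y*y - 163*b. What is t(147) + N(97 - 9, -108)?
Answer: 25344 + √78/6 ≈ 25345.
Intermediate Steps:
N(y, b) = y² - 163*b
t(Q) = -4 + √(-69 + Q)/6 (t(Q) = -4 + √(Q - 69)/6 = -4 + √(-69 + Q)/6)
t(147) + N(97 - 9, -108) = (-4 + √(-69 + 147)/6) + ((97 - 9)² - 163*(-108)) = (-4 + √78/6) + (88² + 17604) = (-4 + √78/6) + (7744 + 17604) = (-4 + √78/6) + 25348 = 25344 + √78/6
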